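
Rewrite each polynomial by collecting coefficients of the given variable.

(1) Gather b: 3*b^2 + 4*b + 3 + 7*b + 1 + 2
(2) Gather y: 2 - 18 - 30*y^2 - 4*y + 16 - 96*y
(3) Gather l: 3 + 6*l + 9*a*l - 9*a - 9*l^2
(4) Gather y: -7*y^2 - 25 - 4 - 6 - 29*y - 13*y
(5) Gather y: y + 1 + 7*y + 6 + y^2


(1) = 3*b^2 + 11*b + 6
(2) = -30*y^2 - 100*y
(3) = -9*a - 9*l^2 + l*(9*a + 6) + 3
(4) = -7*y^2 - 42*y - 35
(5) = y^2 + 8*y + 7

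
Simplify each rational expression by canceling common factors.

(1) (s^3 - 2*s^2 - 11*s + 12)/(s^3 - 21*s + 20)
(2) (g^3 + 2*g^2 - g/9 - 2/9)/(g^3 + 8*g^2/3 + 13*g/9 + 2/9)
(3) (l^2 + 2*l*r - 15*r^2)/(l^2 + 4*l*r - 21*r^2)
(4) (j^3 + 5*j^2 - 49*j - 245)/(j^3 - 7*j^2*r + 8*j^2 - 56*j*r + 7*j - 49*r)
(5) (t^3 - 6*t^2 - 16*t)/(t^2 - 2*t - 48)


(1) = (s + 3)/(s + 5)
(2) = (3*g - 1)/(3*g + 1)
(3) = (l + 5*r)/(l + 7*r)
(4) = (-j^2 + 2*j + 35)/(-j^2 + 7*j*r - j + 7*r)
(5) = (t^2 + 2*t)/(t + 6)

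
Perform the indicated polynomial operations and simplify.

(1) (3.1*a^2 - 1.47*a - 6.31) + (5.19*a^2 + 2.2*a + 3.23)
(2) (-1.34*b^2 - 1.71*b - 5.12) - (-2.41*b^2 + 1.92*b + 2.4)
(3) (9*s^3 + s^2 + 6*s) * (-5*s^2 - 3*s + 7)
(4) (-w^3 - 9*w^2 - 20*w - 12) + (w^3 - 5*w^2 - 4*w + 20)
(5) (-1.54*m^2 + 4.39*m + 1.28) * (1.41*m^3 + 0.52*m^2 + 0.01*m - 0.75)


(1) = 8.29*a^2 + 0.73*a - 3.08
(2) = 1.07*b^2 - 3.63*b - 7.52
(3) = -45*s^5 - 32*s^4 + 30*s^3 - 11*s^2 + 42*s
(4) = -14*w^2 - 24*w + 8
(5) = -2.1714*m^5 + 5.3891*m^4 + 4.0722*m^3 + 1.8645*m^2 - 3.2797*m - 0.96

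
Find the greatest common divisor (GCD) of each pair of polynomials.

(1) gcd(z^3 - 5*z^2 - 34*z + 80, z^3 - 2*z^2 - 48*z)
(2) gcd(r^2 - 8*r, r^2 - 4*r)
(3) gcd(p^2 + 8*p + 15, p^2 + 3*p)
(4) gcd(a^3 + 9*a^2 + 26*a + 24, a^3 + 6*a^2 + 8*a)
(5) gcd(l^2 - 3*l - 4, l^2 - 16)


(1) = gcd((z - 8)*(z - 2)*(z + 5), z*(z - 8)*(z + 6)) = z - 8
(2) = gcd(r*(r - 8), r*(r - 4)) = r
(3) = p + 3
(4) = gcd((a + 2)*(a + 3)*(a + 4), a*(a + 2)*(a + 4)) = a^2 + 6*a + 8
(5) = gcd((l - 4)*(l + 1), (l - 4)*(l + 4)) = l - 4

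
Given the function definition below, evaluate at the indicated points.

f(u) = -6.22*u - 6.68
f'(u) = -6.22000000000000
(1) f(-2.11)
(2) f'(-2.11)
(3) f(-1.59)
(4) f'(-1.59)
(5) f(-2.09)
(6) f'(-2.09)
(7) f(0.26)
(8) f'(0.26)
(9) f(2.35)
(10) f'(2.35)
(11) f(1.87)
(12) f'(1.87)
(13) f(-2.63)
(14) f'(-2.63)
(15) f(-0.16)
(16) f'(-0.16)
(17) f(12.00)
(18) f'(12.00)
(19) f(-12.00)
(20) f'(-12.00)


(1) = 6.44
(2) = -6.22
(3) = 3.21
(4) = -6.22
(5) = 6.32
(6) = -6.22
(7) = -8.30
(8) = -6.22
(9) = -21.30
(10) = -6.22
(11) = -18.31
(12) = -6.22
(13) = 9.68
(14) = -6.22
(15) = -5.68
(16) = -6.22
(17) = -81.32
(18) = -6.22
(19) = 67.96
(20) = -6.22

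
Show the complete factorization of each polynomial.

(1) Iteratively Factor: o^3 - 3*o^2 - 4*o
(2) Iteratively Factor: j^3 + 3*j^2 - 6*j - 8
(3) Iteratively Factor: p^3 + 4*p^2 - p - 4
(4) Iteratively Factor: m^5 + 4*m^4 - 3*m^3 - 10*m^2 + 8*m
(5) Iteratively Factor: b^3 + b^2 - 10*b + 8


(1) = (o)*(o^2 - 3*o - 4) = o*(o - 4)*(o + 1)
(2) = (j + 1)*(j^2 + 2*j - 8) = (j + 1)*(j + 4)*(j - 2)
(3) = (p + 4)*(p^2 - 1) = (p - 1)*(p + 4)*(p + 1)
(4) = (m + 2)*(m^4 + 2*m^3 - 7*m^2 + 4*m) = (m - 1)*(m + 2)*(m^3 + 3*m^2 - 4*m) = (m - 1)^2*(m + 2)*(m^2 + 4*m) = (m - 1)^2*(m + 2)*(m + 4)*(m)
(5) = (b - 2)*(b^2 + 3*b - 4) = (b - 2)*(b - 1)*(b + 4)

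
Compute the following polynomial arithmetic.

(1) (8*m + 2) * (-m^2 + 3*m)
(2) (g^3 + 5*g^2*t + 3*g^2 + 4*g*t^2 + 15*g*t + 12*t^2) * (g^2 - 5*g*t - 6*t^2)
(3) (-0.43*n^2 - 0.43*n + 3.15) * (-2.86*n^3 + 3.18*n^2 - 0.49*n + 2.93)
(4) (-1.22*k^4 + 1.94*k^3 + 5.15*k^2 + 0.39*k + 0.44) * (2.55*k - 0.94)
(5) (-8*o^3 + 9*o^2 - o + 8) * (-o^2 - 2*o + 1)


(1) = -8*m^3 + 22*m^2 + 6*m
(2) = g^5 + 3*g^4 - 27*g^3*t^2 - 50*g^2*t^3 - 81*g^2*t^2 - 24*g*t^4 - 150*g*t^3 - 72*t^4
(3) = 1.2298*n^5 - 0.1376*n^4 - 10.1657*n^3 + 8.9678*n^2 - 2.8034*n + 9.2295
(4) = -3.111*k^5 + 6.0938*k^4 + 11.3089*k^3 - 3.8465*k^2 + 0.7554*k - 0.4136
(5) = 8*o^5 + 7*o^4 - 25*o^3 + 3*o^2 - 17*o + 8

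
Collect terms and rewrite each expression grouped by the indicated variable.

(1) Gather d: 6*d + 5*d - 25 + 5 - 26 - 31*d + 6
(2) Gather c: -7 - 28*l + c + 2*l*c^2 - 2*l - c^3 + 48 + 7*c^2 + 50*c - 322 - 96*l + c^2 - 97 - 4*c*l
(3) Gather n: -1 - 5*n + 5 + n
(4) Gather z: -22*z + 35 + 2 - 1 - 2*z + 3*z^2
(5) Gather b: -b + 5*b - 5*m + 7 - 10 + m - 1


(1) = -20*d - 40
(2) = -c^3 + c^2*(2*l + 8) + c*(51 - 4*l) - 126*l - 378
(3) = 4 - 4*n
(4) = 3*z^2 - 24*z + 36
(5) = 4*b - 4*m - 4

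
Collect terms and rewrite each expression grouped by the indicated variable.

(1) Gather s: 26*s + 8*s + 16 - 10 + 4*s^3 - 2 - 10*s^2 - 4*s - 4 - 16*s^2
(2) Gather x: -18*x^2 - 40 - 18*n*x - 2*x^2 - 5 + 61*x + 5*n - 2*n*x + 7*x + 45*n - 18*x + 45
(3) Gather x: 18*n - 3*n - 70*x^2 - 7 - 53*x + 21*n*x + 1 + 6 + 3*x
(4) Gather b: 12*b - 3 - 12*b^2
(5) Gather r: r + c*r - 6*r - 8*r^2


(1) = 4*s^3 - 26*s^2 + 30*s
(2) = 50*n - 20*x^2 + x*(50 - 20*n)
(3) = 15*n - 70*x^2 + x*(21*n - 50)
(4) = -12*b^2 + 12*b - 3
(5) = -8*r^2 + r*(c - 5)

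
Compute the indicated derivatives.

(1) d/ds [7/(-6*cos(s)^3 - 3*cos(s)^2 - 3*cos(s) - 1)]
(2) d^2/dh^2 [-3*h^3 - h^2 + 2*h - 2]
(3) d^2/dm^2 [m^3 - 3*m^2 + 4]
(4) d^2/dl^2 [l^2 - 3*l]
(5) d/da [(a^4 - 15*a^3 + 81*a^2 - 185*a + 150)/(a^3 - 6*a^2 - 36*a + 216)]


(1) = 21*(6*sin(s)^2 - 2*cos(s) - 7)*sin(s)/(6*cos(s)^3 + 3*cos(s)^2 + 3*cos(s) + 1)^2
(2) = -18*h - 2
(3) = 6*m - 6
(4) = 2
(5) = (a^5 - 6*a^4 - 135*a^3 + 1504*a^2 - 5172*a + 5760)/(a^5 - 6*a^4 - 72*a^3 + 432*a^2 + 1296*a - 7776)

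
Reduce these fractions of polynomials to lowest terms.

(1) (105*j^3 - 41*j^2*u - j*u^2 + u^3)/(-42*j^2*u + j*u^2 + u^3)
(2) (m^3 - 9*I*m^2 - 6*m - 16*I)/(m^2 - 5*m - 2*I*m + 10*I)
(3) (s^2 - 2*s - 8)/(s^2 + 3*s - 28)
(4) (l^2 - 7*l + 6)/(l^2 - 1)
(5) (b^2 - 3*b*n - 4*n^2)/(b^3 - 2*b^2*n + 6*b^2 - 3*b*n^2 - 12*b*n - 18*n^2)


(1) = (15*j^2 - 8*j*u + u^2)/(-6*j*u + u^2)
(2) = (m^2 - 7*I*m + 8)/(m - 5)
(3) = (s + 2)/(s + 7)
(4) = (l - 6)/(l + 1)
(5) = (b - 4*n)/(b^2 - 3*b*n + 6*b - 18*n)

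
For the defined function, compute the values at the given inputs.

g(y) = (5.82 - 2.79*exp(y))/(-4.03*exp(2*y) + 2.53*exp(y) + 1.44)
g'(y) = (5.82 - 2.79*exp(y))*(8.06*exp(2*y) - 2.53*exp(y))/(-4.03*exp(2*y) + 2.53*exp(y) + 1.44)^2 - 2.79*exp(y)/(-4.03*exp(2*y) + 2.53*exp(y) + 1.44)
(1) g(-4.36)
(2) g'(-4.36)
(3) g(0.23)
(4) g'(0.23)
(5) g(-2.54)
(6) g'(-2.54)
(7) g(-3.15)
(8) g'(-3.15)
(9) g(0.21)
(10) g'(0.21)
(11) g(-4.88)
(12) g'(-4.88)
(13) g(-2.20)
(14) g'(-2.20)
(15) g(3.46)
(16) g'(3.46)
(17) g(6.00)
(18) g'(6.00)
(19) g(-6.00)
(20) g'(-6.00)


(1) = 3.93
(2) = -0.11
(3) = -1.31
(4) = 9.14
(5) = 3.47
(6) = -0.46
(7) = 3.70
(8) = -0.30
(9) = -1.51
(10) = 10.99
(11) = 3.97
(12) = -0.07
(13) = 3.30
(14) = -0.54
(15) = 0.02
(16) = -0.02
(17) = 0.00
(18) = -0.00
(19) = 4.02
(20) = -0.02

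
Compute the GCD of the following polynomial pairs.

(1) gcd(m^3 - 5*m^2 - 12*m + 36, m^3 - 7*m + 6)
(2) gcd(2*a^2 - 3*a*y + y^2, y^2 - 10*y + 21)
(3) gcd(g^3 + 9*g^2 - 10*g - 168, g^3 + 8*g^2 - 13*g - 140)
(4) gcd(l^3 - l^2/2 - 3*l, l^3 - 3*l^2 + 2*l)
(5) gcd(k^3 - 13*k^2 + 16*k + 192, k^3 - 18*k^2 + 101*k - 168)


(1) = m^2 + m - 6
(2) = 1
(3) = g^2 + 3*g - 28
(4) = l^2 - 2*l
(5) = k - 8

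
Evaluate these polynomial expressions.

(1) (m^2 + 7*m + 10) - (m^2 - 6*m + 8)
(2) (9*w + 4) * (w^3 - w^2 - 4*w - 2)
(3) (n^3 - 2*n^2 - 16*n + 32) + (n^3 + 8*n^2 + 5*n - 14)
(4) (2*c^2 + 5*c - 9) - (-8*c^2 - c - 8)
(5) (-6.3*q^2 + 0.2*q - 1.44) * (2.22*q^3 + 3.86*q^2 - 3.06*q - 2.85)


(1) = 13*m + 2
(2) = 9*w^4 - 5*w^3 - 40*w^2 - 34*w - 8
(3) = 2*n^3 + 6*n^2 - 11*n + 18
(4) = 10*c^2 + 6*c - 1
(5) = -13.986*q^5 - 23.874*q^4 + 16.8532*q^3 + 11.7846*q^2 + 3.8364*q + 4.104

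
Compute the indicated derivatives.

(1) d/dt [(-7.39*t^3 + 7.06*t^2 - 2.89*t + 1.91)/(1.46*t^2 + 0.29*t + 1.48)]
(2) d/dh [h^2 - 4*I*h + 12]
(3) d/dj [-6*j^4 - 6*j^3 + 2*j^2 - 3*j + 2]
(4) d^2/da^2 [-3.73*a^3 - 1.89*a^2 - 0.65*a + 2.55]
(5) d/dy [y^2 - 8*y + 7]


(1) = (-10.7894*t^4 - 4.2862*t^3 - 26.5448*t^2 + 15.3204*t - 4.8311)/(2.1316*t^4 + 0.8468*t^3 + 4.4057*t^2 + 0.8584*t + 2.1904)
(2) = 2*h - 4*I
(3) = -24*j^3 - 18*j^2 + 4*j - 3
(4) = -22.38*a - 3.78
(5) = 2*y - 8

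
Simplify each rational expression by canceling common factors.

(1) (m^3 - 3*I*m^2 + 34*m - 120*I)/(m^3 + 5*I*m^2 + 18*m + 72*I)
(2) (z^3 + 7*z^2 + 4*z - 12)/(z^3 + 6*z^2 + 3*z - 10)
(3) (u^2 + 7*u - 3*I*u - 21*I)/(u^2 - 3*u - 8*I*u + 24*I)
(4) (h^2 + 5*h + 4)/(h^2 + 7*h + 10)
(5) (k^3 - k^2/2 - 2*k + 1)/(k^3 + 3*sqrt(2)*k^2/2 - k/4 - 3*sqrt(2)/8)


(1) = (m - 5*I)/(m + 3*I)
(2) = (z + 6)/(z + 5)
(3) = (u^2 + u*(7 - 3*I) - 21*I)/(u^2 + u*(-3 - 8*I) + 24*I)
(4) = (h^2 + 5*h + 4)/(h^2 + 7*h + 10)
(5) = (16*k^2 - 32)/(16*k^2 + k*(8 + 24*sqrt(2)) + 12*sqrt(2))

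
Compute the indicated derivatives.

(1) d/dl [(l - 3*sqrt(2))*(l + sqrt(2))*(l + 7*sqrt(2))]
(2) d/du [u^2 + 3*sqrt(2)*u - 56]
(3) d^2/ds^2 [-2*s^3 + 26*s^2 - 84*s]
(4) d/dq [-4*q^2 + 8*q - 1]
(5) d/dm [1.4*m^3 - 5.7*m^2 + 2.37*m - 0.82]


(1) = 3*l^2 + 10*sqrt(2)*l - 34
(2) = 2*u + 3*sqrt(2)
(3) = 52 - 12*s
(4) = 8 - 8*q
(5) = 4.2*m^2 - 11.4*m + 2.37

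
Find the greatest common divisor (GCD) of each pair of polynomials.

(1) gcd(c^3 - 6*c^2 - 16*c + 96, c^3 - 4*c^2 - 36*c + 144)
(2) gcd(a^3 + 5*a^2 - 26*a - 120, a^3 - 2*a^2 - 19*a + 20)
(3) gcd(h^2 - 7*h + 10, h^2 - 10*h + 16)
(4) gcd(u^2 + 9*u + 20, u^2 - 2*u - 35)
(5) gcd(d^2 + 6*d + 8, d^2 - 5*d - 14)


(1) = gcd((c - 6)*(c - 4)*(c + 4), (c - 6)*(c - 4)*(c + 6)) = c^2 - 10*c + 24
(2) = a^2 - a - 20
(3) = h - 2
(4) = u + 5
(5) = gcd((d + 2)*(d + 4), (d - 7)*(d + 2)) = d + 2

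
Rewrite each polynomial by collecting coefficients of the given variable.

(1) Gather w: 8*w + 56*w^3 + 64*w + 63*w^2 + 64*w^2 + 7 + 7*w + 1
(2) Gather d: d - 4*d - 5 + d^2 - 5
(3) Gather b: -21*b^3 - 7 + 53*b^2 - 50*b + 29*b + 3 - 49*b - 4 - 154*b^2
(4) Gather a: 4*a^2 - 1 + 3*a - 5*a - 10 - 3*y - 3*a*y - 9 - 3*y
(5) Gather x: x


(1) = 56*w^3 + 127*w^2 + 79*w + 8
(2) = d^2 - 3*d - 10
(3) = -21*b^3 - 101*b^2 - 70*b - 8
(4) = 4*a^2 + a*(-3*y - 2) - 6*y - 20
(5) = x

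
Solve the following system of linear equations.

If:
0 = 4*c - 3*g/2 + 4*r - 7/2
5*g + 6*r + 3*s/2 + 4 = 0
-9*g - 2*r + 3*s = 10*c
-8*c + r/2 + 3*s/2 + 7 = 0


Then:
c = 1585/1422
g = -463/711
r = -344/711
s = 3070/2133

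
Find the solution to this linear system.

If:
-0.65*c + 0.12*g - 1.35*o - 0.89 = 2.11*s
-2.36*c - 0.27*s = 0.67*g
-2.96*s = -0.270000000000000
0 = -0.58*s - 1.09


Then:
No Solution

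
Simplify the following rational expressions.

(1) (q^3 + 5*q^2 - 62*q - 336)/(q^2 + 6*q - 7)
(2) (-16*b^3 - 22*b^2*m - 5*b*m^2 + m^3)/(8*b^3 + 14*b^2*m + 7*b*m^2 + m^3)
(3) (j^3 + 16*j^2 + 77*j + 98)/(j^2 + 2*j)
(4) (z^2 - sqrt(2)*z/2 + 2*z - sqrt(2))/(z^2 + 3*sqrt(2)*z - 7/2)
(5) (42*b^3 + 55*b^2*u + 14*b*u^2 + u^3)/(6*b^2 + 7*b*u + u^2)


(1) = (q^2 - 2*q - 48)/(q - 1)
(2) = (-8*b + m)/(4*b + m)
(3) = (j^2 + 14*j + 49)/j
(4) = (4*z + 8)/(4*z + 14*sqrt(2))
(5) = 7*b + u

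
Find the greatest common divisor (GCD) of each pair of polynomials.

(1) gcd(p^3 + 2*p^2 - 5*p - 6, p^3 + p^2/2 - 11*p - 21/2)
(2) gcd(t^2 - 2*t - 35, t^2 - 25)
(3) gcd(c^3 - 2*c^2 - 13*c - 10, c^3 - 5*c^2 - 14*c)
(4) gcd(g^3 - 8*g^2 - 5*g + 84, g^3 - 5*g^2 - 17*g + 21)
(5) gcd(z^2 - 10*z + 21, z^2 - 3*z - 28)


(1) = p^2 + 4*p + 3
(2) = t + 5
(3) = c + 2
(4) = g^2 - 4*g - 21
(5) = z - 7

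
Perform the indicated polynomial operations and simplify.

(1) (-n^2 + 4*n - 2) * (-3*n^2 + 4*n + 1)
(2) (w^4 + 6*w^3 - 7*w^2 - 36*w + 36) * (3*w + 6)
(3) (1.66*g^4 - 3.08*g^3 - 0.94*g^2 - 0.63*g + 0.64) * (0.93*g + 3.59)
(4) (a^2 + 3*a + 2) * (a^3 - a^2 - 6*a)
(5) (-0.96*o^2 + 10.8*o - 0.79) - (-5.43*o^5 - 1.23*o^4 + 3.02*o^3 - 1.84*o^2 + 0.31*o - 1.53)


(1) = 3*n^4 - 16*n^3 + 21*n^2 - 4*n - 2
(2) = 3*w^5 + 24*w^4 + 15*w^3 - 150*w^2 - 108*w + 216
(3) = 1.5438*g^5 + 3.095*g^4 - 11.9314*g^3 - 3.9605*g^2 - 1.6665*g + 2.2976
(4) = a^5 + 2*a^4 - 7*a^3 - 20*a^2 - 12*a
(5) = 5.43*o^5 + 1.23*o^4 - 3.02*o^3 + 0.88*o^2 + 10.49*o + 0.74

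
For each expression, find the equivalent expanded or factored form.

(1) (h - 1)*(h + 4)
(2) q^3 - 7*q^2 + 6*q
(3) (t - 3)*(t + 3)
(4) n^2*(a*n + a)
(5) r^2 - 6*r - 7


(1) = h^2 + 3*h - 4
(2) = q*(q - 6)*(q - 1)
(3) = t^2 - 9
(4) = a*n^3 + a*n^2
(5) = (r - 7)*(r + 1)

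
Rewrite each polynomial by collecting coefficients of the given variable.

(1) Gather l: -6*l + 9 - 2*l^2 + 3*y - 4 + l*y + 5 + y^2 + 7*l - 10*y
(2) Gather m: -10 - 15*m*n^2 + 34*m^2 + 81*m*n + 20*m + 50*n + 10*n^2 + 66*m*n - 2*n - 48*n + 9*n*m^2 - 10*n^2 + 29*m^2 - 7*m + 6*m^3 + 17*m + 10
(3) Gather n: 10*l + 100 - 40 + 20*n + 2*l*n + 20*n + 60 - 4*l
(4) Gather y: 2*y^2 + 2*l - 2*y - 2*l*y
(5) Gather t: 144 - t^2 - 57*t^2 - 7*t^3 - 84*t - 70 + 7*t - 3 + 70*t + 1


(1) = -2*l^2 + l*(y + 1) + y^2 - 7*y + 10
(2) = 6*m^3 + m^2*(9*n + 63) + m*(-15*n^2 + 147*n + 30)
(3) = 6*l + n*(2*l + 40) + 120
(4) = 2*l + 2*y^2 + y*(-2*l - 2)
(5) = -7*t^3 - 58*t^2 - 7*t + 72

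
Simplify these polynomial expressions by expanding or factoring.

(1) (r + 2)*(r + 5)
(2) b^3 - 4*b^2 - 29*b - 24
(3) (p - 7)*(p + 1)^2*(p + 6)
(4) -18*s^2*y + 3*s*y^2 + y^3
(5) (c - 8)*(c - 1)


(1) = r^2 + 7*r + 10
(2) = (b - 8)*(b + 1)*(b + 3)
(3) = p^4 + p^3 - 43*p^2 - 85*p - 42
(4) = y*(-3*s + y)*(6*s + y)
(5) = c^2 - 9*c + 8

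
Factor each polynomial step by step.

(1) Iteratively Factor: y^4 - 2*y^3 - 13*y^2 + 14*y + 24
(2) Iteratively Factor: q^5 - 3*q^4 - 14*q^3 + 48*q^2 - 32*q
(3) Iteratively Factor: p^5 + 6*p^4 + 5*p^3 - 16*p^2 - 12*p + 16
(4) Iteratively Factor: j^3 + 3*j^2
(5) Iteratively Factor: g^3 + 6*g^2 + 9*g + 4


(1) = (y - 4)*(y^3 + 2*y^2 - 5*y - 6) = (y - 4)*(y - 2)*(y^2 + 4*y + 3) = (y - 4)*(y - 2)*(y + 1)*(y + 3)
(2) = (q - 2)*(q^4 - q^3 - 16*q^2 + 16*q) = q*(q - 2)*(q^3 - q^2 - 16*q + 16) = q*(q - 4)*(q - 2)*(q^2 + 3*q - 4) = q*(q - 4)*(q - 2)*(q - 1)*(q + 4)
(3) = (p + 4)*(p^4 + 2*p^3 - 3*p^2 - 4*p + 4) = (p + 2)*(p + 4)*(p^3 - 3*p + 2) = (p - 1)*(p + 2)*(p + 4)*(p^2 + p - 2) = (p - 1)^2*(p + 2)*(p + 4)*(p + 2)
(4) = (j)*(j^2 + 3*j) = j^2*(j + 3)
(5) = (g + 1)*(g^2 + 5*g + 4) = (g + 1)*(g + 4)*(g + 1)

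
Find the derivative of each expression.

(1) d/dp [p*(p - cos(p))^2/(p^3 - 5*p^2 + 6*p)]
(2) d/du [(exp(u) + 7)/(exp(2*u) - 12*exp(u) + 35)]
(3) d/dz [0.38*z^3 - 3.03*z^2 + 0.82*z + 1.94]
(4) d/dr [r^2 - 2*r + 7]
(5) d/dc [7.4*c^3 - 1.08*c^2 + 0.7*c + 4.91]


(1) = (p - cos(p))*((p - cos(p))*(-3*p^2 + 10*p - 6) + (p^2 - 5*p + 6)*(2*p*(sin(p) + 1) + p - cos(p)))/(p*(p^2 - 5*p + 6)^2)
(2) = (-2*(exp(u) - 6)*(exp(u) + 7) + exp(2*u) - 12*exp(u) + 35)*exp(u)/(exp(2*u) - 12*exp(u) + 35)^2
(3) = 1.14*z^2 - 6.06*z + 0.82
(4) = 2*r - 2
(5) = 22.2*c^2 - 2.16*c + 0.7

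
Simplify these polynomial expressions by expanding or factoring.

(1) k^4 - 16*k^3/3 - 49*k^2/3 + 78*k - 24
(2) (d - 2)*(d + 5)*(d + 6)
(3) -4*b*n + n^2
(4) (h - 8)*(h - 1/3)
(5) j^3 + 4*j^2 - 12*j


(1) = (k - 6)*(k - 3)*(k - 1/3)*(k + 4)
(2) = d^3 + 9*d^2 + 8*d - 60
(3) = n*(-4*b + n)
(4) = h^2 - 25*h/3 + 8/3
(5) = j*(j - 2)*(j + 6)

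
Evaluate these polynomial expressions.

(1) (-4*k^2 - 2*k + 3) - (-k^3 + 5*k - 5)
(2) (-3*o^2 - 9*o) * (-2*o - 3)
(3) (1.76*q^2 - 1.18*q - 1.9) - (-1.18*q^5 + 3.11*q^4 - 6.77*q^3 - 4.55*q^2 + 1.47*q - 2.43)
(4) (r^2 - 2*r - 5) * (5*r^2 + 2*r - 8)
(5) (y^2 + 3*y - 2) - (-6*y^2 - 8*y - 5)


(1) = k^3 - 4*k^2 - 7*k + 8
(2) = 6*o^3 + 27*o^2 + 27*o
(3) = 1.18*q^5 - 3.11*q^4 + 6.77*q^3 + 6.31*q^2 - 2.65*q + 0.53
(4) = 5*r^4 - 8*r^3 - 37*r^2 + 6*r + 40
(5) = 7*y^2 + 11*y + 3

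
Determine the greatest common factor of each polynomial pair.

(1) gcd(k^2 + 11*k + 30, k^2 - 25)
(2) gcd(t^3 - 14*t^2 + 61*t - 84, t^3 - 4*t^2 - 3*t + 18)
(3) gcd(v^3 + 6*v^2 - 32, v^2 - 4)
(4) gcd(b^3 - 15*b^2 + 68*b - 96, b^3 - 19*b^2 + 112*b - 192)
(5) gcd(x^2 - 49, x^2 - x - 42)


(1) = k + 5
(2) = t - 3
(3) = v - 2
(4) = gcd((b - 8)*(b - 4)*(b - 3), (b - 8)^2*(b - 3)) = b^2 - 11*b + 24
(5) = gcd((x - 7)*(x + 7), (x - 7)*(x + 6)) = x - 7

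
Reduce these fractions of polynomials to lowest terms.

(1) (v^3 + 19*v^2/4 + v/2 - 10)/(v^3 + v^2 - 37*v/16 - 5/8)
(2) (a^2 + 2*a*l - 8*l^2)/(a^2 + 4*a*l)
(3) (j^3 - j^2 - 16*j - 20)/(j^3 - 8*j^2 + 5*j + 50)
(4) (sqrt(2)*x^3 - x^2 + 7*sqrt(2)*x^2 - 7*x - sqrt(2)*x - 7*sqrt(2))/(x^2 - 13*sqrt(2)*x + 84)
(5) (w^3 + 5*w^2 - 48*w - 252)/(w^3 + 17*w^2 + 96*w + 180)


(1) = (4*v + 16)/(4*v + 1)
(2) = (a - 2*l)/a
(3) = (j + 2)/(j - 5)
(4) = (sqrt(2)*x^3 + x^2*(-1 + 7*sqrt(2)) + x*(-7 - sqrt(2)) - 7*sqrt(2))/(x^2 - 13*sqrt(2)*x + 84)
(5) = (w - 7)/(w + 5)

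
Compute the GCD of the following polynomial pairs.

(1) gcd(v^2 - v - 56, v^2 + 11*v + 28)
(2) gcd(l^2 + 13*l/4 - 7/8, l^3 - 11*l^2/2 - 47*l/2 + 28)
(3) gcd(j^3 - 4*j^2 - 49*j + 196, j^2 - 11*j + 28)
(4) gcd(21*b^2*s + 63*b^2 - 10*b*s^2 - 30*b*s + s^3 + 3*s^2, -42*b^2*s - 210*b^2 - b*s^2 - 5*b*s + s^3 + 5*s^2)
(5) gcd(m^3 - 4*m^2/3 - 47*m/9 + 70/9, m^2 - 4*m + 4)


(1) = gcd((v - 8)*(v + 7), (v + 4)*(v + 7)) = v + 7
(2) = l + 7/2
(3) = gcd((j - 7)*(j - 4)*(j + 7), (j - 7)*(j - 4)) = j^2 - 11*j + 28
(4) = gcd((-7*b + s)*(-3*b + s)*(s + 3), (-7*b + s)*(6*b + s)*(s + 5)) = -7*b + s
(5) = gcd((m - 2)*(m - 5/3)*(m + 7/3), (m - 2)^2) = m - 2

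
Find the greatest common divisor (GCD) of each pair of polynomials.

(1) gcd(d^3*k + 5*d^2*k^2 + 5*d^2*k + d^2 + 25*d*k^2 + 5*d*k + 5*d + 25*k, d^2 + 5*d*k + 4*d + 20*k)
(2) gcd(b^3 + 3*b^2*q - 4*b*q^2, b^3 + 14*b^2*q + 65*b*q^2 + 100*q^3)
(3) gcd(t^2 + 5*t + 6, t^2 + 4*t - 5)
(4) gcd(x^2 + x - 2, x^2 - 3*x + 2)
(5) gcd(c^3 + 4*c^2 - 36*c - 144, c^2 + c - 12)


(1) = d + 5*k
(2) = b + 4*q
(3) = 1
(4) = gcd((x - 1)*(x + 2), (x - 2)*(x - 1)) = x - 1
(5) = gcd((c - 6)*(c + 4)*(c + 6), (c - 3)*(c + 4)) = c + 4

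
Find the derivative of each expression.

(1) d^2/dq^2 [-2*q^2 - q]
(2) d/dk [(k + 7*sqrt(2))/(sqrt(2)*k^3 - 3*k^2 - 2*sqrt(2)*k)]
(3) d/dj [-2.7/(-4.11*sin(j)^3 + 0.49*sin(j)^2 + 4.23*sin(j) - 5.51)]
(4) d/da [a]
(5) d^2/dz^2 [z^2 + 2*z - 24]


(1) = -4
(2) = (-2*sqrt(2)*k^3 - 39*k^2 + 42*sqrt(2)*k + 28)/(k^2*(2*k^4 - 6*sqrt(2)*k^3 + k^2 + 12*sqrt(2)*k + 8))
(3) = (-33.291*sin(j)^2 + 2.646*sin(j) + 11.421)*cos(j)/(4.11*sin(j)^3 - 0.49*sin(j)^2 - 4.23*sin(j) + 5.51)^2
(4) = 1
(5) = 2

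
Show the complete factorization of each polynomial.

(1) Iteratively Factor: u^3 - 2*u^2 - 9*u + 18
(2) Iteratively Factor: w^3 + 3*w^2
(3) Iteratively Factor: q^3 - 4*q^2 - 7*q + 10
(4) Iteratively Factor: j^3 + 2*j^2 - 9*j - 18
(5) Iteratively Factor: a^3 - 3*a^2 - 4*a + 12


(1) = (u + 3)*(u^2 - 5*u + 6) = (u - 3)*(u + 3)*(u - 2)
(2) = (w + 3)*(w^2) = w*(w + 3)*(w)
(3) = (q - 5)*(q^2 + q - 2) = (q - 5)*(q + 2)*(q - 1)
(4) = (j - 3)*(j^2 + 5*j + 6) = (j - 3)*(j + 3)*(j + 2)
(5) = (a - 3)*(a^2 - 4) = (a - 3)*(a - 2)*(a + 2)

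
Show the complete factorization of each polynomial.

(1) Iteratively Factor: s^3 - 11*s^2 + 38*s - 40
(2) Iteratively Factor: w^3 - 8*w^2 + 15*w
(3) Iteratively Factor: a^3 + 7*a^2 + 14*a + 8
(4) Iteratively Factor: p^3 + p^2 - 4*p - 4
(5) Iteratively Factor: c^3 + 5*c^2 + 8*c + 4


(1) = (s - 4)*(s^2 - 7*s + 10) = (s - 4)*(s - 2)*(s - 5)
(2) = (w - 5)*(w^2 - 3*w) = (w - 5)*(w - 3)*(w)
(3) = (a + 2)*(a^2 + 5*a + 4) = (a + 1)*(a + 2)*(a + 4)
(4) = (p + 2)*(p^2 - p - 2) = (p + 1)*(p + 2)*(p - 2)
(5) = (c + 2)*(c^2 + 3*c + 2) = (c + 2)^2*(c + 1)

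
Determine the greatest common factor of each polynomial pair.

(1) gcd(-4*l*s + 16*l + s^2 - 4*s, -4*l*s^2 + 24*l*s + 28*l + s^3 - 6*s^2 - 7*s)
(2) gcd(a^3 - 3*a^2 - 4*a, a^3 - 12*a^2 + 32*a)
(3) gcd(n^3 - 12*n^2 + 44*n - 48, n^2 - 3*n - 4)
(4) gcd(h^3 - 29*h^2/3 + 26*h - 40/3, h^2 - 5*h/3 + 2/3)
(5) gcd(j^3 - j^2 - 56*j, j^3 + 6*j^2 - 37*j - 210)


(1) = -4*l + s
(2) = gcd(a*(a - 4)*(a + 1), a*(a - 8)*(a - 4)) = a^2 - 4*a
(3) = gcd((n - 6)*(n - 4)*(n - 2), (n - 4)*(n + 1)) = n - 4
(4) = h - 2/3
(5) = j + 7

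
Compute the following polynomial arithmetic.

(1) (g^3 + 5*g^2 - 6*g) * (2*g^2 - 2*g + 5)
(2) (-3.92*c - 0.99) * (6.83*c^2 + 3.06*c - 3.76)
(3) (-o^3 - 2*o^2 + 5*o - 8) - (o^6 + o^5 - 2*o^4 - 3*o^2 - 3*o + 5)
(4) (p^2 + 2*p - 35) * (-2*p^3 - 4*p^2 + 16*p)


(1) = 2*g^5 + 8*g^4 - 17*g^3 + 37*g^2 - 30*g
(2) = -26.7736*c^3 - 18.7569*c^2 + 11.7098*c + 3.7224
(3) = -o^6 - o^5 + 2*o^4 - o^3 + o^2 + 8*o - 13
(4) = -2*p^5 - 8*p^4 + 78*p^3 + 172*p^2 - 560*p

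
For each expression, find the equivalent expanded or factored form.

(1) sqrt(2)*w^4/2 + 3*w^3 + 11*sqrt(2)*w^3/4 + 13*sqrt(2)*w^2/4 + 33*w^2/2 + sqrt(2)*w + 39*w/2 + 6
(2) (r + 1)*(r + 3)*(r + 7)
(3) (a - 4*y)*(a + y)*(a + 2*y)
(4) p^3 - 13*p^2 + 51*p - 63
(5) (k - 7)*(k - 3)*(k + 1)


(1) = (w + 1/2)*(w + 4)*(w + 3*sqrt(2))*(sqrt(2)*w/2 + sqrt(2)/2)
(2) = r^3 + 11*r^2 + 31*r + 21
(3) = a^3 - a^2*y - 10*a*y^2 - 8*y^3
(4) = (p - 7)*(p - 3)^2
(5) = k^3 - 9*k^2 + 11*k + 21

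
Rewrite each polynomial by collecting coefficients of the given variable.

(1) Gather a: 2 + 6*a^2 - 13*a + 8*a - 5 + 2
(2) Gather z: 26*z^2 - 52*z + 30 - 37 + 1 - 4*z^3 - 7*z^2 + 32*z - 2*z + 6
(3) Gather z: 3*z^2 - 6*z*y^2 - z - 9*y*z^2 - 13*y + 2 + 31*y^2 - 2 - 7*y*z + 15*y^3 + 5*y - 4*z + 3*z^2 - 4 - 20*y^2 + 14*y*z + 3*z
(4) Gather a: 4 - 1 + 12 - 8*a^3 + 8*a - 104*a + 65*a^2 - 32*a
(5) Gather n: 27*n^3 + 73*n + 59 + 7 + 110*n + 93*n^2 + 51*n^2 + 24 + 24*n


(1) = 6*a^2 - 5*a - 1
(2) = -4*z^3 + 19*z^2 - 22*z
(3) = 15*y^3 + 11*y^2 - 8*y + z^2*(6 - 9*y) + z*(-6*y^2 + 7*y - 2) - 4
(4) = -8*a^3 + 65*a^2 - 128*a + 15
(5) = 27*n^3 + 144*n^2 + 207*n + 90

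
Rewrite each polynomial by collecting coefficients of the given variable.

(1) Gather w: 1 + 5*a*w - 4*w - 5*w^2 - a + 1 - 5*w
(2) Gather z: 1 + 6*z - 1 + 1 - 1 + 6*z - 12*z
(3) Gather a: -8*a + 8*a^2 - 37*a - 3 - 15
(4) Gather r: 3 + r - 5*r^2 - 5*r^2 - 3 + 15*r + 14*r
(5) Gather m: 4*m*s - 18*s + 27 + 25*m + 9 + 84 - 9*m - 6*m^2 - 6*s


(1) = -a - 5*w^2 + w*(5*a - 9) + 2
(2) = 0
(3) = 8*a^2 - 45*a - 18
(4) = -10*r^2 + 30*r
(5) = -6*m^2 + m*(4*s + 16) - 24*s + 120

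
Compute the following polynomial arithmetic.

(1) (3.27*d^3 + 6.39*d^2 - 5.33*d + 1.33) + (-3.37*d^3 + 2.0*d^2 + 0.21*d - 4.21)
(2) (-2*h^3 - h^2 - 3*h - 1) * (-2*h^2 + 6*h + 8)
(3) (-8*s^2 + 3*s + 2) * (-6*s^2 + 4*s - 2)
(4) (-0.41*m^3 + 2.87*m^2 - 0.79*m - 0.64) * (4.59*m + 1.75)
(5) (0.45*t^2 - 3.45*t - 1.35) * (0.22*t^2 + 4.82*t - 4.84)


(1) = -0.1*d^3 + 8.39*d^2 - 5.12*d - 2.88
(2) = 4*h^5 - 10*h^4 - 16*h^3 - 24*h^2 - 30*h - 8
(3) = 48*s^4 - 50*s^3 + 16*s^2 + 2*s - 4
(4) = -1.8819*m^4 + 12.4558*m^3 + 1.3964*m^2 - 4.3201*m - 1.12
(5) = 0.099*t^4 + 1.41*t^3 - 19.104*t^2 + 10.191*t + 6.534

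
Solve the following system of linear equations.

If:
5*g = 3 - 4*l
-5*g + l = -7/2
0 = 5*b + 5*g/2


Then:
b = -17/50
g = 17/25
l = -1/10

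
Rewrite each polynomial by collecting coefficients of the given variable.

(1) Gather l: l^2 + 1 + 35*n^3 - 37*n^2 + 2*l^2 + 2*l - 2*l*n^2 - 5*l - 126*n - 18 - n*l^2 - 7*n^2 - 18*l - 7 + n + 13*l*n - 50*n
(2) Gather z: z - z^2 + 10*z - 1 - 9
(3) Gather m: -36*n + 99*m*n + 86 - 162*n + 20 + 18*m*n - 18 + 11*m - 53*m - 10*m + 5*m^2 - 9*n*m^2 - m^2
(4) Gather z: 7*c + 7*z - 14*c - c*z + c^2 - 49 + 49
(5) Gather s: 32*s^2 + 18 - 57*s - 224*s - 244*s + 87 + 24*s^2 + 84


(1) = l^2*(3 - n) + l*(-2*n^2 + 13*n - 21) + 35*n^3 - 44*n^2 - 175*n - 24
(2) = -z^2 + 11*z - 10
(3) = m^2*(4 - 9*n) + m*(117*n - 52) - 198*n + 88
(4) = c^2 - 7*c + z*(7 - c)
(5) = 56*s^2 - 525*s + 189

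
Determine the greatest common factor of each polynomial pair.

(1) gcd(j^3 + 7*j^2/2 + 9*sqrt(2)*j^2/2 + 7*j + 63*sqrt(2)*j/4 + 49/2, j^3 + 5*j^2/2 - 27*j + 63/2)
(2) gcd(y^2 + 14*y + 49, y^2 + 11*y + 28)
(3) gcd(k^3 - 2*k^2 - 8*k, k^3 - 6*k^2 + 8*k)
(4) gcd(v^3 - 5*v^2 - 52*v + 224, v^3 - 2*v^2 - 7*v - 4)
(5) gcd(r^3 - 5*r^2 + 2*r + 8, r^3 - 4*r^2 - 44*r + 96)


(1) = 1
(2) = y + 7
(3) = gcd(k*(k - 4)*(k + 2), k*(k - 4)*(k - 2)) = k^2 - 4*k
(4) = v - 4
(5) = r - 2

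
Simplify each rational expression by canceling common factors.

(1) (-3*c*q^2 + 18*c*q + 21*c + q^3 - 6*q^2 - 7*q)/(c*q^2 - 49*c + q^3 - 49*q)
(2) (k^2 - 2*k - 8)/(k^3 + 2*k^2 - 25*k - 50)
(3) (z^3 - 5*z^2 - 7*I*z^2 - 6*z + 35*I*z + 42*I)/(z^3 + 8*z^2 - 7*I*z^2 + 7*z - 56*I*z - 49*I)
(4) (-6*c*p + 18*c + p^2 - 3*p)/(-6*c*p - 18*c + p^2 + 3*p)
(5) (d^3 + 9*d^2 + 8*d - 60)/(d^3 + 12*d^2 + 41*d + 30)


(1) = (-3*c*q - 3*c + q^2 + q)/(c*q + 7*c + q^2 + 7*q)
(2) = (k - 4)/(k^2 - 25)
(3) = (z - 6)/(z + 7)
(4) = (p - 3)/(p + 3)
(5) = (d - 2)/(d + 1)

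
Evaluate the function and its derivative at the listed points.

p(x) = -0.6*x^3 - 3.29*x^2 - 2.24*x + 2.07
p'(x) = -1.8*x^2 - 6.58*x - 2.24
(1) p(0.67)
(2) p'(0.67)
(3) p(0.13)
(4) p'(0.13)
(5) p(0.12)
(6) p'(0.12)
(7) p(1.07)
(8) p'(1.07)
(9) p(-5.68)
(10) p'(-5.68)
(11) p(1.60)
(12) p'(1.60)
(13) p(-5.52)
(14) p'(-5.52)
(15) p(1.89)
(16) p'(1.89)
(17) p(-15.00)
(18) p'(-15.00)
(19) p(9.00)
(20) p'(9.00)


(1) = -1.09
(2) = -7.46
(3) = 1.72
(4) = -3.13
(5) = 1.75
(6) = -3.06
(7) = -4.83
(8) = -11.34
(9) = 18.60
(10) = -22.94
(11) = -12.39
(12) = -17.38
(13) = 15.11
(14) = -20.77
(15) = -17.97
(16) = -21.11
(17) = 1320.42
(18) = -308.54
(19) = -721.98
(20) = -207.26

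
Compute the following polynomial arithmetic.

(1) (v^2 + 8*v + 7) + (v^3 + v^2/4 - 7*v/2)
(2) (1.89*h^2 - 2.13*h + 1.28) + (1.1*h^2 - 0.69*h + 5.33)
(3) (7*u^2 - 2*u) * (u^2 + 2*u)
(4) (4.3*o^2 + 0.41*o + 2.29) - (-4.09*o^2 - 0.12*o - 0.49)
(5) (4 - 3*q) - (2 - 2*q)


(1) = v^3 + 5*v^2/4 + 9*v/2 + 7
(2) = 2.99*h^2 - 2.82*h + 6.61
(3) = 7*u^4 + 12*u^3 - 4*u^2
(4) = 8.39*o^2 + 0.53*o + 2.78
(5) = 2 - q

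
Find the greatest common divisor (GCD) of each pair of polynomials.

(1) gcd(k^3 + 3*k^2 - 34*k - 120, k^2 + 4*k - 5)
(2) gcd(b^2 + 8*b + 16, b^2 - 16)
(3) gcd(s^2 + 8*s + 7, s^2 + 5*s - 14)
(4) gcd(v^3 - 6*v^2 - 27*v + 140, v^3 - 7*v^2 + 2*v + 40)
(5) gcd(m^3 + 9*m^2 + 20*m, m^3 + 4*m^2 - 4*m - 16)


(1) = k + 5
(2) = gcd((b + 4)^2, (b - 4)*(b + 4)) = b + 4
(3) = s + 7
(4) = v - 4
(5) = gcd(m*(m + 4)*(m + 5), (m - 2)*(m + 2)*(m + 4)) = m + 4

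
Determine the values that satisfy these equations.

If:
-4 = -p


Then:
p = 4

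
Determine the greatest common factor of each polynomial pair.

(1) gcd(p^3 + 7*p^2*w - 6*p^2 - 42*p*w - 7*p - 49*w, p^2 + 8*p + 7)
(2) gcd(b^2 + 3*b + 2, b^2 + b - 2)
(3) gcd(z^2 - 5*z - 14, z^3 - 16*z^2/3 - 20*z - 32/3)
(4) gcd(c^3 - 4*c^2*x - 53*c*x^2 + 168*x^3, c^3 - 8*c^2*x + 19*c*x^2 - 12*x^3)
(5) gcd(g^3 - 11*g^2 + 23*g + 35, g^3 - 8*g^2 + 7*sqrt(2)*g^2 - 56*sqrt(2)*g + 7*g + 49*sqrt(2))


(1) = p + 1
(2) = b + 2
(3) = z + 2
(4) = gcd((c - 8*x)*(c - 3*x)*(c + 7*x), (c - 4*x)*(c - 3*x)*(c - x)) = -c + 3*x
(5) = g - 7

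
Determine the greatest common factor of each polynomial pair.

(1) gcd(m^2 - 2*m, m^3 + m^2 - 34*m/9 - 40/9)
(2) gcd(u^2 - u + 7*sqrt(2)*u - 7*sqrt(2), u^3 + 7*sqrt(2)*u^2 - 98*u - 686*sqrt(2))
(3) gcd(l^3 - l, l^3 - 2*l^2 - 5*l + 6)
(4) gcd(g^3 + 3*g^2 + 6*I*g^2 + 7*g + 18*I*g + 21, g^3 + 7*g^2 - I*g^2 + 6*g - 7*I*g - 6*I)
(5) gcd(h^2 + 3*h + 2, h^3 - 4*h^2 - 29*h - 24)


(1) = gcd(m*(m - 2), (m - 2)*(m + 4/3)*(m + 5/3)) = m - 2
(2) = gcd((u - 1)*(u + 7*sqrt(2)), (u - 7*sqrt(2))*(u + 7*sqrt(2))^2) = u + 7*sqrt(2)
(3) = gcd(l*(l - 1)*(l + 1), (l - 3)*(l - 1)*(l + 2)) = l - 1
(4) = g - I
(5) = h + 1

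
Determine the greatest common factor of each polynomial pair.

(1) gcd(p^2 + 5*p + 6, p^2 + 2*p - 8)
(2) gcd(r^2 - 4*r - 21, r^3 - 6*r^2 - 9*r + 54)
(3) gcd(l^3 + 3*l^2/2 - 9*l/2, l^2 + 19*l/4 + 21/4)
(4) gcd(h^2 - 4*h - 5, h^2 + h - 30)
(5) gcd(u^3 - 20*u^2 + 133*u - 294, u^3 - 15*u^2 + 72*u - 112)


(1) = gcd((p + 2)*(p + 3), (p - 2)*(p + 4)) = 1
(2) = r + 3
(3) = l + 3
(4) = gcd((h - 5)*(h + 1), (h - 5)*(h + 6)) = h - 5
(5) = u - 7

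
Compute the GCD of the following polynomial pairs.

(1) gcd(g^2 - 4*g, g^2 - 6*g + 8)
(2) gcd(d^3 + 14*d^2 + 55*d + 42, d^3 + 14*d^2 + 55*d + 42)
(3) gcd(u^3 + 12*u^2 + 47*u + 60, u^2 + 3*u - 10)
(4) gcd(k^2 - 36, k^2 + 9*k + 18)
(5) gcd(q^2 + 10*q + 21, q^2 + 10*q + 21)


(1) = g - 4
(2) = gcd((d + 1)*(d + 6)*(d + 7), (d + 1)*(d + 6)*(d + 7)) = d^3 + 14*d^2 + 55*d + 42
(3) = gcd((u + 3)*(u + 4)*(u + 5), (u - 2)*(u + 5)) = u + 5
(4) = gcd((k - 6)*(k + 6), (k + 3)*(k + 6)) = k + 6
(5) = q^2 + 10*q + 21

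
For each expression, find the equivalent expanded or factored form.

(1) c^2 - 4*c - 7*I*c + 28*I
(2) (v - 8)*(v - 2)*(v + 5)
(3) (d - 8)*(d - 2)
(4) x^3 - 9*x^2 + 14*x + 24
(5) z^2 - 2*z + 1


(1) = (c - 4)*(c - 7*I)
(2) = v^3 - 5*v^2 - 34*v + 80
(3) = d^2 - 10*d + 16
(4) = (x - 6)*(x - 4)*(x + 1)
(5) = (z - 1)^2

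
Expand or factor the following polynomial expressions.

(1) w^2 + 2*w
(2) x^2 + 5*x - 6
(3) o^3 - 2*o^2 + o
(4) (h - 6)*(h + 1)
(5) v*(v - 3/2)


(1) = w*(w + 2)
(2) = (x - 1)*(x + 6)
(3) = o*(o - 1)^2
(4) = h^2 - 5*h - 6
(5) = v^2 - 3*v/2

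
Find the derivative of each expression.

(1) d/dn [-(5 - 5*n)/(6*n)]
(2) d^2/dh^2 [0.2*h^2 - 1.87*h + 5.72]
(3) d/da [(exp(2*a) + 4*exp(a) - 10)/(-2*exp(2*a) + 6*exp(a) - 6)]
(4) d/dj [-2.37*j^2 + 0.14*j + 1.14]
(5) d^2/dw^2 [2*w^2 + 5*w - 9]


(1) = 5/(6*n^2)
(2) = 0.400000000000000
(3) = (7*exp(2*a) - 26*exp(a) + 18)*exp(a)/(2*(exp(4*a) - 6*exp(3*a) + 15*exp(2*a) - 18*exp(a) + 9))
(4) = 0.14 - 4.74*j
(5) = 4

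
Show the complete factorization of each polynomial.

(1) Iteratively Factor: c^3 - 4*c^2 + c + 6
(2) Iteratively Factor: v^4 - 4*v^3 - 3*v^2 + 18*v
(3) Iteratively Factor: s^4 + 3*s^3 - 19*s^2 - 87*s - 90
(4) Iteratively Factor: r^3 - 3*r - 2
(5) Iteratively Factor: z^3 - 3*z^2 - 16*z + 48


(1) = (c - 3)*(c^2 - c - 2) = (c - 3)*(c + 1)*(c - 2)
(2) = (v)*(v^3 - 4*v^2 - 3*v + 18) = v*(v + 2)*(v^2 - 6*v + 9) = v*(v - 3)*(v + 2)*(v - 3)
(3) = (s + 2)*(s^3 + s^2 - 21*s - 45) = (s + 2)*(s + 3)*(s^2 - 2*s - 15) = (s - 5)*(s + 2)*(s + 3)*(s + 3)
(4) = (r + 1)*(r^2 - r - 2) = (r + 1)^2*(r - 2)
(5) = (z + 4)*(z^2 - 7*z + 12) = (z - 3)*(z + 4)*(z - 4)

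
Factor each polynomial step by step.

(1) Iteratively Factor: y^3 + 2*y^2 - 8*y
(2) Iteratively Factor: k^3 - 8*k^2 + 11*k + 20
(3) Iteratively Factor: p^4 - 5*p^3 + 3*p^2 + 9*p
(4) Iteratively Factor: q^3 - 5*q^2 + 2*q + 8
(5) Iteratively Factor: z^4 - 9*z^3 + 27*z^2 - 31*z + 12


(1) = (y)*(y^2 + 2*y - 8) = y*(y - 2)*(y + 4)
(2) = (k - 5)*(k^2 - 3*k - 4) = (k - 5)*(k - 4)*(k + 1)
(3) = (p)*(p^3 - 5*p^2 + 3*p + 9) = p*(p + 1)*(p^2 - 6*p + 9) = p*(p - 3)*(p + 1)*(p - 3)
(4) = (q - 4)*(q^2 - q - 2) = (q - 4)*(q + 1)*(q - 2)
(5) = (z - 1)*(z^3 - 8*z^2 + 19*z - 12) = (z - 4)*(z - 1)*(z^2 - 4*z + 3) = (z - 4)*(z - 3)*(z - 1)*(z - 1)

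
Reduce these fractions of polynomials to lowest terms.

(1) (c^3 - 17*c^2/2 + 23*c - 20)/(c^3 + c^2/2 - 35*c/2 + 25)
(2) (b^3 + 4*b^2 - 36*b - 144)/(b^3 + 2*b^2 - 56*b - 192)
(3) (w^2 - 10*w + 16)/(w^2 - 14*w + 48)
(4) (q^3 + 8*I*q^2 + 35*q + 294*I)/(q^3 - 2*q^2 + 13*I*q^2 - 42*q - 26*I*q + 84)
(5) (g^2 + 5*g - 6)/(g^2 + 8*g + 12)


(1) = (c - 4)/(c + 5)
(2) = (b - 6)/(b - 8)
(3) = (w - 2)/(w - 6)
(4) = (q^2 + I*q + 42)/(q^2 + q*(-2 + 6*I) - 12*I)
(5) = (g - 1)/(g + 2)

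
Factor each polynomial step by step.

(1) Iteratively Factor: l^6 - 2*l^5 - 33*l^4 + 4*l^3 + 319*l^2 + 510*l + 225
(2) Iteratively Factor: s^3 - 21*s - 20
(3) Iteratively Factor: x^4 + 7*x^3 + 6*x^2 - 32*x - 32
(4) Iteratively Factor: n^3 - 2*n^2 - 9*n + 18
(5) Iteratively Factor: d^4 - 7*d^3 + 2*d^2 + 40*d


(1) = (l + 1)*(l^5 - 3*l^4 - 30*l^3 + 34*l^2 + 285*l + 225) = (l + 1)*(l + 3)*(l^4 - 6*l^3 - 12*l^2 + 70*l + 75) = (l - 5)*(l + 1)*(l + 3)*(l^3 - l^2 - 17*l - 15) = (l - 5)*(l + 1)*(l + 3)^2*(l^2 - 4*l - 5) = (l - 5)*(l + 1)^2*(l + 3)^2*(l - 5)
(2) = (s + 4)*(s^2 - 4*s - 5) = (s + 1)*(s + 4)*(s - 5)
(3) = (x + 4)*(x^3 + 3*x^2 - 6*x - 8) = (x + 4)^2*(x^2 - x - 2) = (x - 2)*(x + 4)^2*(x + 1)
(4) = (n - 2)*(n^2 - 9) = (n - 2)*(n + 3)*(n - 3)
(5) = (d + 2)*(d^3 - 9*d^2 + 20*d) = d*(d + 2)*(d^2 - 9*d + 20) = d*(d - 4)*(d + 2)*(d - 5)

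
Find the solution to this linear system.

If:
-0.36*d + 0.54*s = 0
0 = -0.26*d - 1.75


Then:
d = -6.73
s = -4.49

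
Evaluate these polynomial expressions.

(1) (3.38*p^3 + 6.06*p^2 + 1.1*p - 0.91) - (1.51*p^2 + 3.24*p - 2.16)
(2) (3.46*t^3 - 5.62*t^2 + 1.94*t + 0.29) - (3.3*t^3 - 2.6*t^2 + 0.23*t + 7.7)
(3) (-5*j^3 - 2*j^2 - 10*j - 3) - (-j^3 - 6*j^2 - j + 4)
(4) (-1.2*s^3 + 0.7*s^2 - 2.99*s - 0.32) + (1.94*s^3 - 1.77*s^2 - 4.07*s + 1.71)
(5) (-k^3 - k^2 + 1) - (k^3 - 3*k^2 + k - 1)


(1) = 3.38*p^3 + 4.55*p^2 - 2.14*p + 1.25
(2) = 0.16*t^3 - 3.02*t^2 + 1.71*t - 7.41
(3) = -4*j^3 + 4*j^2 - 9*j - 7
(4) = 0.74*s^3 - 1.07*s^2 - 7.06*s + 1.39
(5) = -2*k^3 + 2*k^2 - k + 2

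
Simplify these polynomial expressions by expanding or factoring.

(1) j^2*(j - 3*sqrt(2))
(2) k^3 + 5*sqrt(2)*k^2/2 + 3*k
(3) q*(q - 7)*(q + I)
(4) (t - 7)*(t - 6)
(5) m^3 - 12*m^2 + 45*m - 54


(1) = j^3 - 3*sqrt(2)*j^2
(2) = k*(k + sqrt(2))*(k + 3*sqrt(2)/2)
(3) = q^3 - 7*q^2 + I*q^2 - 7*I*q
(4) = t^2 - 13*t + 42
(5) = (m - 6)*(m - 3)^2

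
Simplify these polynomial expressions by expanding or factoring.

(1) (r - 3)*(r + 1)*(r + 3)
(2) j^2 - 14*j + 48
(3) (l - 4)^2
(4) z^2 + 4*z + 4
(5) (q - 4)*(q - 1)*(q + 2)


(1) = r^3 + r^2 - 9*r - 9
(2) = (j - 8)*(j - 6)
(3) = l^2 - 8*l + 16
(4) = (z + 2)^2
(5) = q^3 - 3*q^2 - 6*q + 8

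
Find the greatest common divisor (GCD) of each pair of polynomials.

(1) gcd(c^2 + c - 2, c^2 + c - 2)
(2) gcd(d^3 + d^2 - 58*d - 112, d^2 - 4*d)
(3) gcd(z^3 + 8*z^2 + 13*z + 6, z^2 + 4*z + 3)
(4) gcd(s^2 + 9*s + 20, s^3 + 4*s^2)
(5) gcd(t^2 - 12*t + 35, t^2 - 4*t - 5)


(1) = c^2 + c - 2
(2) = 1
(3) = z + 1
(4) = s + 4
(5) = gcd((t - 7)*(t - 5), (t - 5)*(t + 1)) = t - 5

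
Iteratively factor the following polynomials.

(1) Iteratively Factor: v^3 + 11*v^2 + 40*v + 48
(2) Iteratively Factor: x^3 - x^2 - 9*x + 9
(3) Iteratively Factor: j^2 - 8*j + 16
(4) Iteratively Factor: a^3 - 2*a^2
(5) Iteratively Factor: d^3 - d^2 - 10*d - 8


(1) = (v + 4)*(v^2 + 7*v + 12) = (v + 4)^2*(v + 3)
(2) = (x - 1)*(x^2 - 9) = (x - 1)*(x + 3)*(x - 3)
(3) = (j - 4)*(j - 4)
(4) = (a)*(a^2 - 2*a) = a^2*(a - 2)
(5) = (d + 2)*(d^2 - 3*d - 4) = (d + 1)*(d + 2)*(d - 4)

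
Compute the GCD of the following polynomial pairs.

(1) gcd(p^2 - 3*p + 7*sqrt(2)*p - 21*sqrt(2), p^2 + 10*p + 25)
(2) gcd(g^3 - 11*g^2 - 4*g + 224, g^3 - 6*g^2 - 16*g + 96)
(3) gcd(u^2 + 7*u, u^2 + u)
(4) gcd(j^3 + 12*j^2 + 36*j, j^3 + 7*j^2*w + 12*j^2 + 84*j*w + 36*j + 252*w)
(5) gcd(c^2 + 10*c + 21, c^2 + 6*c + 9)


(1) = gcd((p - 3)*(p + 7*sqrt(2)), (p + 5)^2) = 1
(2) = g + 4
(3) = u
(4) = j^2 + 12*j + 36
(5) = c + 3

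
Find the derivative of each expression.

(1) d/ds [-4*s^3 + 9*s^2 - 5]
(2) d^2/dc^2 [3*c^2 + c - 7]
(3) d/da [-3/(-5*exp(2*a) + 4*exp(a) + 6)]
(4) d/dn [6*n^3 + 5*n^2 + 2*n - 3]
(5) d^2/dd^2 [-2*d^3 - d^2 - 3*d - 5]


(1) = 6*s*(3 - 2*s)
(2) = 6
(3) = (12 - 30*exp(a))*exp(a)/(-5*exp(2*a) + 4*exp(a) + 6)^2
(4) = 18*n^2 + 10*n + 2
(5) = -12*d - 2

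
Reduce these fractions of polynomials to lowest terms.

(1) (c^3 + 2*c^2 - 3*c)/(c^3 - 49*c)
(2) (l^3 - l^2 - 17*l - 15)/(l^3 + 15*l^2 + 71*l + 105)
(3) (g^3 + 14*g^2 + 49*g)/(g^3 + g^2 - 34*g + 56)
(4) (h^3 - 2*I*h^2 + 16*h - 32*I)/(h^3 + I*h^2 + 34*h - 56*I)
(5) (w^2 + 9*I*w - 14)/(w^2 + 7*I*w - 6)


(1) = (c^2 + 2*c - 3)/(c^2 - 49)
(2) = (l^2 - 4*l - 5)/(l^2 + 12*l + 35)
(3) = (g^2 + 7*g)/(g^2 - 6*g + 8)
(4) = (h + 4*I)/(h + 7*I)
(5) = (w^2 + 9*I*w - 14)/(w^2 + 7*I*w - 6)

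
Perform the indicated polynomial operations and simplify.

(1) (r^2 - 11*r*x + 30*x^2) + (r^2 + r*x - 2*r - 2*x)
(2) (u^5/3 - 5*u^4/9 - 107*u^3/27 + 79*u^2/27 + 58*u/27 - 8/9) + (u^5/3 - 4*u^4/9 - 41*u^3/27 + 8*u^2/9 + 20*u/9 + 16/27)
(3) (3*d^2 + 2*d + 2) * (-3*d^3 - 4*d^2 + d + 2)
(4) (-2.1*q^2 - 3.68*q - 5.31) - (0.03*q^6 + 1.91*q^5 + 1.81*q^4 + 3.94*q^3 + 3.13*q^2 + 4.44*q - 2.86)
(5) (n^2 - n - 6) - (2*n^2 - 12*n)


(1) = 2*r^2 - 10*r*x - 2*r + 30*x^2 - 2*x
(2) = 2*u^5/3 - u^4 - 148*u^3/27 + 103*u^2/27 + 118*u/27 - 8/27
(3) = -9*d^5 - 18*d^4 - 11*d^3 + 6*d + 4
(4) = -0.03*q^6 - 1.91*q^5 - 1.81*q^4 - 3.94*q^3 - 5.23*q^2 - 8.12*q - 2.45
(5) = -n^2 + 11*n - 6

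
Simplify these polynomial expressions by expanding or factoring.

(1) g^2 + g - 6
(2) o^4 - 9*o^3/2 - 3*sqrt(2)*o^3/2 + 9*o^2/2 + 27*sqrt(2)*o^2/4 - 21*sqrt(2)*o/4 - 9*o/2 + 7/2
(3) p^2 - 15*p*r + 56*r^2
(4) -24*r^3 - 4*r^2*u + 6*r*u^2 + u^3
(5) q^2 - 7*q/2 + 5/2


(1) = (g - 2)*(g + 3)
(2) = (o - 7/2)*(o - 1)*(o - sqrt(2))*(o - sqrt(2)/2)
(3) = (p - 8*r)*(p - 7*r)
(4) = (-2*r + u)*(2*r + u)*(6*r + u)
(5) = (q - 5/2)*(q - 1)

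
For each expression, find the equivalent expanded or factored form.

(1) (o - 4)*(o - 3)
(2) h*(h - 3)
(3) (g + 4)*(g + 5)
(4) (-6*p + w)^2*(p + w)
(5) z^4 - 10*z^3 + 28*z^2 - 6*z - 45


(1) = o^2 - 7*o + 12
(2) = h^2 - 3*h
(3) = g^2 + 9*g + 20
(4) = 36*p^3 + 24*p^2*w - 11*p*w^2 + w^3
(5) = (z - 5)*(z - 3)^2*(z + 1)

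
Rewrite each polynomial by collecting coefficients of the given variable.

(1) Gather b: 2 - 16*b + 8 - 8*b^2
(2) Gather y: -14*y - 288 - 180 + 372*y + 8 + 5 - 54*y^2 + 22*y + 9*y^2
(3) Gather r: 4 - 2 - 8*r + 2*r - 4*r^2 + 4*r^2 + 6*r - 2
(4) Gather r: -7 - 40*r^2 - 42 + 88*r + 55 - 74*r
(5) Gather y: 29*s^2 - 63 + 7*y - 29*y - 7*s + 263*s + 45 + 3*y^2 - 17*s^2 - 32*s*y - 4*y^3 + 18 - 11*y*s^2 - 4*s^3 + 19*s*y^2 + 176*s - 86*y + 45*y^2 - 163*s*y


(1) = -8*b^2 - 16*b + 10
(2) = -45*y^2 + 380*y - 455
(3) = 0
(4) = -40*r^2 + 14*r + 6
(5) = -4*s^3 + 12*s^2 + 432*s - 4*y^3 + y^2*(19*s + 48) + y*(-11*s^2 - 195*s - 108)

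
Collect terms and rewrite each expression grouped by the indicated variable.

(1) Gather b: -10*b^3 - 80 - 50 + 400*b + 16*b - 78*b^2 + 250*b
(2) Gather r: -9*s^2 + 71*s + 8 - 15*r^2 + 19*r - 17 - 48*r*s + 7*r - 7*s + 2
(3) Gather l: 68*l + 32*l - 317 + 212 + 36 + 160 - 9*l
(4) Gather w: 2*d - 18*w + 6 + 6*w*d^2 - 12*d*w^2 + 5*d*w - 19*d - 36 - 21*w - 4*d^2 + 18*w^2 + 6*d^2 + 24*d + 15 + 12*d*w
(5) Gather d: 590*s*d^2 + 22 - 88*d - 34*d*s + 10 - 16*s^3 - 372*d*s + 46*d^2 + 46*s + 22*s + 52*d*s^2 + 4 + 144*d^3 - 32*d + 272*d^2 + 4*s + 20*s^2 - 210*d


(1) = -10*b^3 - 78*b^2 + 666*b - 130
(2) = -15*r^2 + r*(26 - 48*s) - 9*s^2 + 64*s - 7
(3) = 91*l + 91
(4) = 2*d^2 + 7*d + w^2*(18 - 12*d) + w*(6*d^2 + 17*d - 39) - 15
(5) = 144*d^3 + d^2*(590*s + 318) + d*(52*s^2 - 406*s - 330) - 16*s^3 + 20*s^2 + 72*s + 36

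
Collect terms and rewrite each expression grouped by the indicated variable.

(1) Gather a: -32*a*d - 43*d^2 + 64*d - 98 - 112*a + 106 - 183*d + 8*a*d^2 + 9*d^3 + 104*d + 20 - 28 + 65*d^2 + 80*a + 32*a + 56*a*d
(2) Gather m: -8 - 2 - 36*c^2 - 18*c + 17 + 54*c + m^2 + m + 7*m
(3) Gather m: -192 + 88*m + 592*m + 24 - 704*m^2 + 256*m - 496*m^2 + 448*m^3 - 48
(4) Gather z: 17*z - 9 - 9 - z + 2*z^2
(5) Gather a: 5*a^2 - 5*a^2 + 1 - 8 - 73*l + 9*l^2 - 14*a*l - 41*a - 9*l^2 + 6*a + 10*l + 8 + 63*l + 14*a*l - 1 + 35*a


(1) = a*(8*d^2 + 24*d) + 9*d^3 + 22*d^2 - 15*d
(2) = -36*c^2 + 36*c + m^2 + 8*m + 7
(3) = 448*m^3 - 1200*m^2 + 936*m - 216
(4) = 2*z^2 + 16*z - 18
(5) = 0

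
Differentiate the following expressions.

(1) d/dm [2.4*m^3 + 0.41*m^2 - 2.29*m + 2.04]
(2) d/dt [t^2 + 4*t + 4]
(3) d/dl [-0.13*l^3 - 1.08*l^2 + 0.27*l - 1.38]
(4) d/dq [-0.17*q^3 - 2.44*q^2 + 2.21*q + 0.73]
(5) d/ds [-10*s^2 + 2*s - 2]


(1) = 7.2*m^2 + 0.82*m - 2.29
(2) = 2*t + 4
(3) = -0.39*l^2 - 2.16*l + 0.27
(4) = -0.51*q^2 - 4.88*q + 2.21
(5) = 2 - 20*s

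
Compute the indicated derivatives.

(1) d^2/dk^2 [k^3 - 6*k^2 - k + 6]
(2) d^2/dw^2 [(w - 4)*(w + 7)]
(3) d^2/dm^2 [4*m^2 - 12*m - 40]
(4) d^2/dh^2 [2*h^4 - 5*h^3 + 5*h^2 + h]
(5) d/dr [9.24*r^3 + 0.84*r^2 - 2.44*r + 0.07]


(1) = 6*k - 12
(2) = 2
(3) = 8
(4) = 24*h^2 - 30*h + 10
(5) = 27.72*r^2 + 1.68*r - 2.44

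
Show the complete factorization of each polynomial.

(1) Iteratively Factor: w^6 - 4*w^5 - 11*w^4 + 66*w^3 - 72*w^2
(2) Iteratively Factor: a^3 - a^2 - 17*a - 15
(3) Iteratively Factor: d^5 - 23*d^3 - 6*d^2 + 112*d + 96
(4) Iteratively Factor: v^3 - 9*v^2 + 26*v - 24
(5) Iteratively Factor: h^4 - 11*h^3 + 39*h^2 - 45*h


(1) = (w)*(w^5 - 4*w^4 - 11*w^3 + 66*w^2 - 72*w) = w*(w - 3)*(w^4 - w^3 - 14*w^2 + 24*w) = w*(w - 3)^2*(w^3 + 2*w^2 - 8*w) = w*(w - 3)^2*(w - 2)*(w^2 + 4*w) = w^2*(w - 3)^2*(w - 2)*(w + 4)
(2) = (a + 1)*(a^2 - 2*a - 15) = (a - 5)*(a + 1)*(a + 3)
(3) = (d - 4)*(d^4 + 4*d^3 - 7*d^2 - 34*d - 24) = (d - 4)*(d - 3)*(d^3 + 7*d^2 + 14*d + 8) = (d - 4)*(d - 3)*(d + 2)*(d^2 + 5*d + 4) = (d - 4)*(d - 3)*(d + 1)*(d + 2)*(d + 4)
(4) = (v - 3)*(v^2 - 6*v + 8) = (v - 3)*(v - 2)*(v - 4)
(5) = (h)*(h^3 - 11*h^2 + 39*h - 45) = h*(h - 3)*(h^2 - 8*h + 15) = h*(h - 5)*(h - 3)*(h - 3)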